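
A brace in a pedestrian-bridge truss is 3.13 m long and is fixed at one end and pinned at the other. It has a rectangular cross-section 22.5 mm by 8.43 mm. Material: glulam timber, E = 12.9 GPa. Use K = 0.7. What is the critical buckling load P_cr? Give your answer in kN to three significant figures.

P_cr ≈ 0.0298 kN

Buckling occurs about the weak axis: I_min = h·b³/12 with b = 8.43 mm (the shorter side).
I_min = 22.5×8.43³/12 = 1.123×10^3 mm⁴
I = 1.123×10^3 mm⁴ = 1.123×10^-9 m⁴
Effective length L_e = K·L = 0.7 × 3.13 = 2.191 m
P_cr = π²EI / L_e² = π² × 12.9×10⁹ × 1.123×10^-9 / 2.191² = 29.79 N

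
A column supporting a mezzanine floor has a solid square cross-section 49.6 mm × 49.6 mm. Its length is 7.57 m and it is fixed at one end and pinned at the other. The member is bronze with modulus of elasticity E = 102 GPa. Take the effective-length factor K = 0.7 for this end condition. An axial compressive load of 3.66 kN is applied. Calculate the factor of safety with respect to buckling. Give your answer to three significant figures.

I = a⁴/12 = 49.6⁴/12 = 5.044×10^5 mm⁴
I = 5.044×10^5 mm⁴ = 5.044×10^-7 m⁴
Effective length L_e = K·L = 0.7 × 7.57 = 5.299 m
P_cr = π²EI / L_e² = π² × 102×10⁹ × 5.044×10^-7 / 5.299² = 1.808×10^4 N
Factor of safety n = P_cr / P = 18.082 / 3.66 = 4.94

n ≈ 4.94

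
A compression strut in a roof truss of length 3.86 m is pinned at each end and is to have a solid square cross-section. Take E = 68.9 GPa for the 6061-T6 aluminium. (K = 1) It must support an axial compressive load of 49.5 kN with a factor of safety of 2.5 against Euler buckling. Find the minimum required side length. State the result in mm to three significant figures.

Required P_cr = n·P = 2.5 × 49.5 = 123.8 kN
L_e = K·L = 1 × 3.86 = 3.860 m
Required I = P_cr·L_e²/(π²E) = 1.238×10^5 × 3.860² / (π² × 6.89×10^10) = 2.711×10^-6 m⁴
I_req = 2.711×10^6 mm⁴
Solid square: I = a⁴/12  ⇒  a = (12I)^(1/4) = (12×2.711×10^6)^(1/4) = 75.5 mm

a ≈ 75.5 mm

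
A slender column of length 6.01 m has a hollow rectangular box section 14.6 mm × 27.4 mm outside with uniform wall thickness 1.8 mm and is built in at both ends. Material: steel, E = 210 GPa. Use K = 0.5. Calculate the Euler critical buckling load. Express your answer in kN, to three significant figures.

P_cr ≈ 1.03 kN

Inner dimensions: h_i = 27.4 − 2×1.8 = 23.80 mm, b_i = 14.6 − 2×1.8 = 11.00 mm
Weak-axis I_min = (h_o·b_o³ − h_i·b_i³)/12 with b_o = 14.6, b_i = 11.00 mm (shorter outer/inner sides).
I_min = (27.4×14.6³ − 23.80×11.00³)/12 = 4.466×10^3 mm⁴
I = 4.466×10^3 mm⁴ = 4.466×10^-9 m⁴
Effective length L_e = K·L = 0.5 × 6.01 = 3.005 m
P_cr = π²EI / L_e² = π² × 210×10⁹ × 4.466×10^-9 / 3.005² = 1.025×10^3 N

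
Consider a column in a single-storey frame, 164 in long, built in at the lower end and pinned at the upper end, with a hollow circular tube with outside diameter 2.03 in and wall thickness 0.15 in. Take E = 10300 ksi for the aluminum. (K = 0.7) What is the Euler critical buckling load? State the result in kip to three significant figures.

P_cr ≈ 3.04 kip

Inner diameter d_i = 2.03 − 2×0.15 = 1.730 in
I = π(d_o⁴ − d_i⁴)/64 = π(2.03⁴ − 1.730⁴)/64 = 0.3939 in⁴
Effective length L_e = K·L = 0.7 × 164 = 114.8 in
P_cr = π²EI / L_e² = π² × 10300×10³ × 0.3939 / 114.8² = 3.038×10^3 lb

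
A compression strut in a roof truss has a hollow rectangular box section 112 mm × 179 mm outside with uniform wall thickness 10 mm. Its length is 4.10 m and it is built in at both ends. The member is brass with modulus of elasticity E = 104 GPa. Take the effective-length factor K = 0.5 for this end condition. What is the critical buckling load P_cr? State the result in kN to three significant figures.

P_cr ≈ 2600 kN

Inner dimensions: h_i = 179 − 2×10 = 159.0 mm, b_i = 112 − 2×10 = 92.00 mm
Weak-axis I_min = (h_o·b_o³ − h_i·b_i³)/12 with b_o = 112, b_i = 92.00 mm (shorter outer/inner sides).
I_min = (179×112³ − 159.0×92.00³)/12 = 1.064×10^7 mm⁴
I = 1.064×10^7 mm⁴ = 1.064×10^-5 m⁴
Effective length L_e = K·L = 0.5 × 4.10 = 2.050 m
P_cr = π²EI / L_e² = π² × 104×10⁹ × 1.064×10^-5 / 2.050² = 2.599×10^6 N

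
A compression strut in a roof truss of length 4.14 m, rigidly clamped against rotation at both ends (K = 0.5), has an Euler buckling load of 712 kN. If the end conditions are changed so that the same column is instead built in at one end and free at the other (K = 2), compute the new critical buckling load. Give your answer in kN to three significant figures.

P_cr ≈ 44.5 kN

P_cr ∝ 1/K², so P_cr,new = P_cr,old × (K_old/K_new)² = 712 × (0.5/2)²
= 712 × 0.06250 = 44.5 kN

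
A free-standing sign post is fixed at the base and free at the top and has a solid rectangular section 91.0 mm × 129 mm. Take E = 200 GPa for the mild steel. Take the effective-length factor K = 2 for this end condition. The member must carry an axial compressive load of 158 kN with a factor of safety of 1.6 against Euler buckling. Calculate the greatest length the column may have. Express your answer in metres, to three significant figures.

L_max ≈ 3.98 m

Buckling occurs about the weak axis: I_min = h·b³/12 with b = 91.0 mm (the shorter side).
I_min = 129×91.0³/12 = 8.101×10^6 mm⁴
I = 8.101×10^-6 m⁴
Required critical load P_cr = n·P = 1.6 × 158 = 252.8 kN = 2.528×10^5 N
From P_cr = π²EI/(K·L)²:  L = (1/K)·√(π²EI/P_cr) = (1/2)·√(π²×2.00×10^11×8.101×10^-6/2.528×10^5)
L = 3.98 m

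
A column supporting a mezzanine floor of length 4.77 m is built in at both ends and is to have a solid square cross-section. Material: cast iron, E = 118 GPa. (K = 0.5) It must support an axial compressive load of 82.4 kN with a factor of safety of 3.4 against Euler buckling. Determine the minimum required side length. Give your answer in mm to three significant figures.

a ≈ 63.7 mm

Required P_cr = n·P = 3.4 × 82.4 = 280.2 kN
L_e = K·L = 0.5 × 4.77 = 2.385 m
Required I = P_cr·L_e²/(π²E) = 2.802×10^5 × 2.385² / (π² × 1.18×10^11) = 1.368×10^-6 m⁴
I_req = 1.368×10^6 mm⁴
Solid square: I = a⁴/12  ⇒  a = (12I)^(1/4) = (12×1.368×10^6)^(1/4) = 63.7 mm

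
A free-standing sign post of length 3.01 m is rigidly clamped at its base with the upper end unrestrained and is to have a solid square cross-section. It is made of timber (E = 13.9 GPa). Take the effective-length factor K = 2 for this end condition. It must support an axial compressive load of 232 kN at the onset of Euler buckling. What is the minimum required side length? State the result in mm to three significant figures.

a ≈ 165 mm

L_e = K·L = 2 × 3.01 = 6.020 m
Required I = P_cr·L_e²/(π²E) = 2.320×10^5 × 6.020² / (π² × 1.39×10^10) = 6.129×10^-5 m⁴
I_req = 6.129×10^7 mm⁴
Solid square: I = a⁴/12  ⇒  a = (12I)^(1/4) = (12×6.129×10^7)^(1/4) = 165 mm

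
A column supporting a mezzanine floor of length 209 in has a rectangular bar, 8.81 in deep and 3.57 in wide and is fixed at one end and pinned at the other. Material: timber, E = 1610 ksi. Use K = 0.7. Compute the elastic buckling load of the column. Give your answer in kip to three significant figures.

P_cr ≈ 24.8 kip

Buckling occurs about the weak axis: I_min = h·b³/12 with b = 3.57 in (the shorter side).
I_min = 8.81×3.57³/12 = 33.40 in⁴
Effective length L_e = K·L = 0.7 × 209 = 146.3 in
P_cr = π²EI / L_e² = π² × 1610×10³ × 33.40 / 146.3² = 2.480×10^4 lb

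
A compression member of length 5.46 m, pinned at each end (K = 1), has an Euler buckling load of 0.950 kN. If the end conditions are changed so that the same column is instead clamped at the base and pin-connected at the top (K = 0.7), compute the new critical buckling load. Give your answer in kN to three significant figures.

P_cr ∝ 1/K², so P_cr,new = P_cr,old × (K_old/K_new)² = 0.950 × (1/0.7)²
= 0.950 × 2.041 = 1.94 kN

P_cr ≈ 1.94 kN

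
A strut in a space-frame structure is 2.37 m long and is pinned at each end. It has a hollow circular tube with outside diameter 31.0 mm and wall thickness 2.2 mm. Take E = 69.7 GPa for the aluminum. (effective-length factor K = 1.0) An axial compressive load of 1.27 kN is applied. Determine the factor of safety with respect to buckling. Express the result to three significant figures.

Inner diameter d_i = 31.0 − 2×2.2 = 26.60 mm
I = π(d_o⁴ − d_i⁴)/64 = π(31.0⁴ − 26.60⁴)/64 = 2.076×10^4 mm⁴
I = 2.076×10^4 mm⁴ = 2.076×10^-8 m⁴
Effective length L_e = K·L = 1 × 2.37 = 2.370 m
P_cr = π²EI / L_e² = π² × 69.7×10⁹ × 2.076×10^-8 / 2.370² = 2.542×10^3 N
Factor of safety n = P_cr / P = 2.5423 / 1.27 = 2.00

n ≈ 2.00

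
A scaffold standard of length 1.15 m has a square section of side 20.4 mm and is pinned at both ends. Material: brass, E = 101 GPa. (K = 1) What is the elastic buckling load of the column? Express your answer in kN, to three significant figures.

P_cr ≈ 10.9 kN

I = a⁴/12 = 20.4⁴/12 = 1.443×10^4 mm⁴
I = 1.443×10^4 mm⁴ = 1.443×10^-8 m⁴
Effective length L_e = K·L = 1 × 1.15 = 1.150 m
P_cr = π²EI / L_e² = π² × 101×10⁹ × 1.443×10^-8 / 1.150² = 1.088×10^4 N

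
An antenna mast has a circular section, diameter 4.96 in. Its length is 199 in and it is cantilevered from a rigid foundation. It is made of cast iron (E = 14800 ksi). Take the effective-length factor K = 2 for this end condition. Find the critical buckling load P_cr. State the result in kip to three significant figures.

I = πd⁴/64 = π×4.96⁴/64 = 29.71 in⁴
Effective length L_e = K·L = 2 × 199 = 398.0 in
P_cr = π²EI / L_e² = π² × 14800×10³ × 29.71 / 398.0² = 2.740×10^4 lb

P_cr ≈ 27.4 kip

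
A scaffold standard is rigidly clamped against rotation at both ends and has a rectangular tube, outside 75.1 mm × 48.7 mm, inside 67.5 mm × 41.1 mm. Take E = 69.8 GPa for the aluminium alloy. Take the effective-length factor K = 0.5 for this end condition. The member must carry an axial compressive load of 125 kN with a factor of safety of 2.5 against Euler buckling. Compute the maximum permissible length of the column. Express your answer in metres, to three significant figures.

Weak-axis I_min = (h_o·b_o³ − h_i·b_i³)/12 with b_o = 48.7, b_i = 41.10 mm (shorter outer/inner sides).
I_min = (75.1×48.7³ − 67.50×41.10³)/12 = 3.323×10^5 mm⁴
I = 3.323×10^-7 m⁴
Required critical load P_cr = n·P = 2.5 × 125 = 312.5 kN = 3.125×10^5 N
From P_cr = π²EI/(K·L)²:  L = (1/K)·√(π²EI/P_cr) = (1/0.5)·√(π²×6.98×10^10×3.323×10^-7/3.125×10^5)
L = 1.71 m

L_max ≈ 1.71 m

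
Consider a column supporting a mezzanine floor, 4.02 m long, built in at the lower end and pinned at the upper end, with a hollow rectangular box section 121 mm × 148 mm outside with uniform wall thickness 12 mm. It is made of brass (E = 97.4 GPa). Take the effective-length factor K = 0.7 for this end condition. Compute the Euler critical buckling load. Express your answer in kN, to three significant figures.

Inner dimensions: h_i = 148 − 2×12 = 124.0 mm, b_i = 121 − 2×12 = 97.00 mm
Weak-axis I_min = (h_o·b_o³ − h_i·b_i³)/12 with b_o = 121, b_i = 97.00 mm (shorter outer/inner sides).
I_min = (148×121³ − 124.0×97.00³)/12 = 1.242×10^7 mm⁴
I = 1.242×10^7 mm⁴ = 1.242×10^-5 m⁴
Effective length L_e = K·L = 0.7 × 4.02 = 2.814 m
P_cr = π²EI / L_e² = π² × 97.4×10⁹ × 1.242×10^-5 / 2.814² = 1.508×10^6 N

P_cr ≈ 1510 kN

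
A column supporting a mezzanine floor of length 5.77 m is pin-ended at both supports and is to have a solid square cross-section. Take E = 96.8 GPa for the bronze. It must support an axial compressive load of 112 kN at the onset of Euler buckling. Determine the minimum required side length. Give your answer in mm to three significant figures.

L_e = K·L = 1 × 5.77 = 5.770 m
Required I = P_cr·L_e²/(π²E) = 1.120×10^5 × 5.770² / (π² × 9.68×10^10) = 3.903×10^-6 m⁴
I_req = 3.903×10^6 mm⁴
Solid square: I = a⁴/12  ⇒  a = (12I)^(1/4) = (12×3.903×10^6)^(1/4) = 82.7 mm

a ≈ 82.7 mm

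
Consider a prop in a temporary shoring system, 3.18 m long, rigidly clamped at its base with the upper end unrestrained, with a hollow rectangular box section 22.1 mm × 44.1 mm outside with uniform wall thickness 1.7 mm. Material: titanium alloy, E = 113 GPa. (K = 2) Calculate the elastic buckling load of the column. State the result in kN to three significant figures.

Inner dimensions: h_i = 44.1 − 2×1.7 = 40.70 mm, b_i = 22.1 − 2×1.7 = 18.70 mm
Weak-axis I_min = (h_o·b_o³ − h_i·b_i³)/12 with b_o = 22.1, b_i = 18.70 mm (shorter outer/inner sides).
I_min = (44.1×22.1³ − 40.70×18.70³)/12 = 1.749×10^4 mm⁴
I = 1.749×10^4 mm⁴ = 1.749×10^-8 m⁴
Effective length L_e = K·L = 2 × 3.18 = 6.360 m
P_cr = π²EI / L_e² = π² × 113×10⁹ × 1.749×10^-8 / 6.360² = 482.2 N

P_cr ≈ 0.482 kN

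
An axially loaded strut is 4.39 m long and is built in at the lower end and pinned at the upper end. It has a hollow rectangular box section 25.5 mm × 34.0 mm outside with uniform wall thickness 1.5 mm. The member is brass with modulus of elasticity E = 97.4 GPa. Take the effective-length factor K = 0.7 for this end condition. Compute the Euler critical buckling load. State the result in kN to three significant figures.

P_cr ≈ 1.79 kN

Inner dimensions: h_i = 34.0 − 2×1.5 = 31.00 mm, b_i = 25.5 − 2×1.5 = 22.50 mm
Weak-axis I_min = (h_o·b_o³ − h_i·b_i³)/12 with b_o = 25.5, b_i = 22.50 mm (shorter outer/inner sides).
I_min = (34.0×25.5³ − 31.00×22.50³)/12 = 1.755×10^4 mm⁴
I = 1.755×10^4 mm⁴ = 1.755×10^-8 m⁴
Effective length L_e = K·L = 0.7 × 4.39 = 3.073 m
P_cr = π²EI / L_e² = π² × 97.4×10⁹ × 1.755×10^-8 / 3.073² = 1.787×10^3 N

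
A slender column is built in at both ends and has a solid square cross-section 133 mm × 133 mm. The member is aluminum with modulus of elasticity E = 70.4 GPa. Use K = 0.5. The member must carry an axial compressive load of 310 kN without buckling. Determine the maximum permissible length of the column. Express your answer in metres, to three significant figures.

L_max ≈ 15.3 m

I = a⁴/12 = 133⁴/12 = 2.608×10^7 mm⁴
I = 2.608×10^-5 m⁴
At the buckling limit P_cr = P = 3.100×10^5 N
From P_cr = π²EI/(K·L)²:  L = (1/K)·√(π²EI/P_cr) = (1/0.5)·√(π²×7.04×10^10×2.608×10^-5/3.100×10^5)
L = 15.3 m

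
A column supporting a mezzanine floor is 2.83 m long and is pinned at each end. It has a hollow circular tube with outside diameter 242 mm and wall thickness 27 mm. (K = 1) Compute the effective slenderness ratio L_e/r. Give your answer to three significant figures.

Inner diameter d_i = 242 − 2×27 = 188.0 mm
I = π(d_o⁴ − d_i⁴)/64 = π(242⁴ − 188.0⁴)/64 = 1.070×10^8 mm⁴
A = 1.824×10^4 mm²;  r_min = √(I/A) = √(1.070×10^8/1.824×10^4) = 76.61 mm
L_e = K·L = 1 × 2.83 m = 2.830 m = 2830.0 mm
λ = L_e / r_min = 2830.0 / 76.61 = 36.9

λ ≈ 36.9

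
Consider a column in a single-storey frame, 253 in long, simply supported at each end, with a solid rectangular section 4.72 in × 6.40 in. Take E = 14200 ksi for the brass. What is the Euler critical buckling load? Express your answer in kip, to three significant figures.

Buckling occurs about the weak axis: I_min = h·b³/12 with b = 4.72 in (the shorter side).
I_min = 6.40×4.72³/12 = 56.08 in⁴
Effective length L_e = K·L = 1 × 253 = 253.0 in
P_cr = π²EI / L_e² = π² × 14200×10³ × 56.08 / 253.0² = 1.228×10^5 lb

P_cr ≈ 123 kip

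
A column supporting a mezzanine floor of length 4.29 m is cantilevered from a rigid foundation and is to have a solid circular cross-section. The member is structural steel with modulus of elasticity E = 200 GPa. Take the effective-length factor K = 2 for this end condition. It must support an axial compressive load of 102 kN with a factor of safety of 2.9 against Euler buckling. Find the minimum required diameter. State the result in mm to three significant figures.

d ≈ 122 mm

Required P_cr = n·P = 2.9 × 102 = 295.8 kN
L_e = K·L = 2 × 4.29 = 8.580 m
Required I = P_cr·L_e²/(π²E) = 2.958×10^5 × 8.580² / (π² × 2.00×10^11) = 1.103×10^-5 m⁴
I_req = 1.103×10^7 mm⁴
Solid circle: I = πd⁴/64  ⇒  d = (64I/π)^(1/4) = (64×1.103×10^7/π)^(1/4) = 122 mm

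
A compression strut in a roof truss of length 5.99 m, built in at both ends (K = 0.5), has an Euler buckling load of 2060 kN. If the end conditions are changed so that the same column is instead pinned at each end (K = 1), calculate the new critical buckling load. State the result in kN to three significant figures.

P_cr ≈ 515 kN

P_cr ∝ 1/K², so P_cr,new = P_cr,old × (K_old/K_new)² = 2060 × (0.5/1)²
= 2060 × 0.2500 = 515 kN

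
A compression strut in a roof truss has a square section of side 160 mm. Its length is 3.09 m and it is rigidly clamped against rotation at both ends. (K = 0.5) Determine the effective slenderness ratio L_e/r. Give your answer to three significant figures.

For a square r = a/√12 = 160/√12 = 46.19 mm
L_e = K·L = 0.5 × 3.09 m = 1.545 m = 1545.0 mm
λ = L_e / r_min = 1545.0 / 46.19 = 33.5

λ ≈ 33.5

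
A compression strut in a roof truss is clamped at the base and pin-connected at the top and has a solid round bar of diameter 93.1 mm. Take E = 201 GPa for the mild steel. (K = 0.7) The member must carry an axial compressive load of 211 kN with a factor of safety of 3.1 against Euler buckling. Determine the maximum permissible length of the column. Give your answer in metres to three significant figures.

I = πd⁴/64 = π×93.1⁴/64 = 3.688×10^6 mm⁴
I = 3.688×10^-6 m⁴
Required critical load P_cr = n·P = 3.1 × 211 = 654.1 kN = 6.541×10^5 N
From P_cr = π²EI/(K·L)²:  L = (1/K)·√(π²EI/P_cr) = (1/0.7)·√(π²×2.01×10^11×3.688×10^-6/6.541×10^5)
L = 4.78 m

L_max ≈ 4.78 m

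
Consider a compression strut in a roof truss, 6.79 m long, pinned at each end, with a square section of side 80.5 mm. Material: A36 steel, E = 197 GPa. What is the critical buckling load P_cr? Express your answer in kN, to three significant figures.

P_cr ≈ 148 kN

I = a⁴/12 = 80.5⁴/12 = 3.499×10^6 mm⁴
I = 3.499×10^6 mm⁴ = 3.499×10^-6 m⁴
Effective length L_e = K·L = 1 × 6.79 = 6.790 m
P_cr = π²EI / L_e² = π² × 197×10⁹ × 3.499×10^-6 / 6.790² = 1.476×10^5 N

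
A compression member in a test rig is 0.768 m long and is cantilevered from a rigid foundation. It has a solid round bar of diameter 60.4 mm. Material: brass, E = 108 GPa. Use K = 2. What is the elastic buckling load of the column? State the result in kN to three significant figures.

I = πd⁴/64 = π×60.4⁴/64 = 6.533×10^5 mm⁴
I = 6.533×10^5 mm⁴ = 6.533×10^-7 m⁴
Effective length L_e = K·L = 2 × 0.768 = 1.536 m
P_cr = π²EI / L_e² = π² × 108×10⁹ × 6.533×10^-7 / 1.536² = 2.952×10^5 N

P_cr ≈ 295 kN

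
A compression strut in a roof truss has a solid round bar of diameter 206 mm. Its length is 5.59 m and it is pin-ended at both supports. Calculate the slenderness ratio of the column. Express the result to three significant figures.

λ ≈ 109

For a solid circle r = d/4 = 206/4 = 51.50 mm
L_e = K·L = 1 × 5.59 m = 5.590 m = 5590.0 mm
λ = L_e / r_min = 5590.0 / 51.50 = 109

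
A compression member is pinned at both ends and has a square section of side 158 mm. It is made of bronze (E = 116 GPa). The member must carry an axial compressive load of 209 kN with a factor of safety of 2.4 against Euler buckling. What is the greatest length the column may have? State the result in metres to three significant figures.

I = a⁴/12 = 158⁴/12 = 5.193×10^7 mm⁴
I = 5.193×10^-5 m⁴
Required critical load P_cr = n·P = 2.4 × 209 = 501.6 kN = 5.016×10^5 N
From P_cr = π²EI/(K·L)²:  L = (1/K)·√(π²EI/P_cr) = (1/1)·√(π²×1.16×10^11×5.193×10^-5/5.016×10^5)
L = 10.9 m

L_max ≈ 10.9 m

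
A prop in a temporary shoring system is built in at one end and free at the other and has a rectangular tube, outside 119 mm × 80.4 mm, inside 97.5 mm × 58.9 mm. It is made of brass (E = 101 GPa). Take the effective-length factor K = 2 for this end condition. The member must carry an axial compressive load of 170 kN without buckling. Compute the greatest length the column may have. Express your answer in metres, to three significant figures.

L_max ≈ 2.26 m

Weak-axis I_min = (h_o·b_o³ − h_i·b_i³)/12 with b_o = 80.4, b_i = 58.90 mm (shorter outer/inner sides).
I_min = (119×80.4³ − 97.50×58.90³)/12 = 3.494×10^6 mm⁴
I = 3.494×10^-6 m⁴
At the buckling limit P_cr = P = 1.700×10^5 N
From P_cr = π²EI/(K·L)²:  L = (1/K)·√(π²EI/P_cr) = (1/2)·√(π²×1.01×10^11×3.494×10^-6/1.700×10^5)
L = 2.26 m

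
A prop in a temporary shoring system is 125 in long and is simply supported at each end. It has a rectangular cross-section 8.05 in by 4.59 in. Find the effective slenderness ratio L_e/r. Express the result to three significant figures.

λ ≈ 94.3

For a rectangle r_min = b/√12 = 4.59/√12 = 1.325 in
L_e = K·L = 1 × 125 = 125.0 in
λ = L_e / r_min = 125.00 / 1.325 = 94.3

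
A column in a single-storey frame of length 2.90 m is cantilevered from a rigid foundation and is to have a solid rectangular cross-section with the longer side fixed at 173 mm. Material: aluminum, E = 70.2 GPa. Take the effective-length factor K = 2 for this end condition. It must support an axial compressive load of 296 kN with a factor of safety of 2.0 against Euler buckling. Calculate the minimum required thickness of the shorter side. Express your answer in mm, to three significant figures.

b ≈ 126 mm

Required P_cr = n·P = 2.0 × 296 = 592.0 kN
L_e = K·L = 2 × 2.90 = 5.800 m
Required I = P_cr·L_e²/(π²E) = 5.920×10^5 × 5.800² / (π² × 7.02×10^10) = 2.874×10^-5 m⁴
I_req = 2.874×10^7 mm⁴
Rectangle, weak axis: I_min = h·b³/12 with h = 173 mm fixed  ⇒  b = (12I/h)^(1/3) = 126 mm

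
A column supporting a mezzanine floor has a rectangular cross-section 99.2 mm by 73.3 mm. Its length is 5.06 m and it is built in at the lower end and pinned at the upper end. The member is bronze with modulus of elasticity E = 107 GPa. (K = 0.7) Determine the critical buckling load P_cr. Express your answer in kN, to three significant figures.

P_cr ≈ 274 kN

Buckling occurs about the weak axis: I_min = h·b³/12 with b = 73.3 mm (the shorter side).
I_min = 99.2×73.3³/12 = 3.256×10^6 mm⁴
I = 3.256×10^6 mm⁴ = 3.256×10^-6 m⁴
Effective length L_e = K·L = 0.7 × 5.06 = 3.542 m
P_cr = π²EI / L_e² = π² × 107×10⁹ × 3.256×10^-6 / 3.542² = 2.740×10^5 N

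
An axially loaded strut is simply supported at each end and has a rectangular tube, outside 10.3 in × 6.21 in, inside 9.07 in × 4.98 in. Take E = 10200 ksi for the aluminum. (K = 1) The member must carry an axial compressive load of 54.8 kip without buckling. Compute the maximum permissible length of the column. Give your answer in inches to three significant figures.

L_max ≈ 454 in

Weak-axis I_min = (h_o·b_o³ − h_i·b_i³)/12 with b_o = 6.21, b_i = 4.980 in (shorter outer/inner sides).
I_min = (10.3×6.21³ − 9.070×4.980³)/12 = 112.2 in⁴
At the buckling limit P_cr = P = 5.480×10^4 lb
From P_cr = π²EI/(K·L)²:  L = (1/K)·√(π²EI/P_cr) = (1/1)·√(π²×1.02×10^7×112.2/5.480×10^4)
L = 454 in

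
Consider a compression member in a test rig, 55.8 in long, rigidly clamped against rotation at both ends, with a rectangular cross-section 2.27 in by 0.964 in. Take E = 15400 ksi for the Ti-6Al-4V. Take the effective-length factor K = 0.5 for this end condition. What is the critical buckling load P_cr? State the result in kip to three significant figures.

Buckling occurs about the weak axis: I_min = h·b³/12 with b = 0.964 in (the shorter side).
I_min = 2.27×0.964³/12 = 0.1695 in⁴
Effective length L_e = K·L = 0.5 × 55.8 = 27.90 in
P_cr = π²EI / L_e² = π² × 15400×10³ × 0.1695 / 27.90² = 3.309×10^4 lb

P_cr ≈ 33.1 kip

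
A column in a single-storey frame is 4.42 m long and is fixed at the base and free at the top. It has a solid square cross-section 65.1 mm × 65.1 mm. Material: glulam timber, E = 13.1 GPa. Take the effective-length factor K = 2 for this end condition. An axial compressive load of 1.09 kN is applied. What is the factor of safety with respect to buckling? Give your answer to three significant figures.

I = a⁴/12 = 65.1⁴/12 = 1.497×10^6 mm⁴
I = 1.497×10^6 mm⁴ = 1.497×10^-6 m⁴
Effective length L_e = K·L = 2 × 4.42 = 8.840 m
P_cr = π²EI / L_e² = π² × 13.1×10⁹ × 1.497×10^-6 / 8.840² = 2.476×10^3 N
Factor of safety n = P_cr / P = 2.4763 / 1.09 = 2.27

n ≈ 2.27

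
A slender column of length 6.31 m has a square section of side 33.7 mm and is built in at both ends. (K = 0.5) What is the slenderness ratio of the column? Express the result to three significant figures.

For a square r = a/√12 = 33.7/√12 = 9.728 mm
L_e = K·L = 0.5 × 6.31 m = 3.155 m = 3155.0 mm
λ = L_e / r_min = 3155.0 / 9.728 = 324

λ ≈ 324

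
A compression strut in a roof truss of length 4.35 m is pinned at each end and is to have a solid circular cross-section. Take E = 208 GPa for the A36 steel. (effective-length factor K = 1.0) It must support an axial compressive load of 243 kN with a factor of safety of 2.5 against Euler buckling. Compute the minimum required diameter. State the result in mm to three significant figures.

Required P_cr = n·P = 2.5 × 243 = 607.5 kN
L_e = K·L = 1 × 4.35 = 4.350 m
Required I = P_cr·L_e²/(π²E) = 6.075×10^5 × 4.350² / (π² × 2.08×10^11) = 5.600×10^-6 m⁴
I_req = 5.600×10^6 mm⁴
Solid circle: I = πd⁴/64  ⇒  d = (64I/π)^(1/4) = (64×5.600×10^6/π)^(1/4) = 103 mm

d ≈ 103 mm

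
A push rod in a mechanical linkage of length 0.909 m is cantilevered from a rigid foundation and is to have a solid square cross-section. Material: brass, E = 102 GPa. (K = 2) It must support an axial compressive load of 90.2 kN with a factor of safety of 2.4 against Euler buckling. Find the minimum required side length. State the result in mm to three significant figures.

Required P_cr = n·P = 2.4 × 90.2 = 216.5 kN
L_e = K·L = 2 × 0.909 = 1.818 m
Required I = P_cr·L_e²/(π²E) = 2.165×10^5 × 1.818² / (π² × 1.02×10^11) = 7.107×10^-7 m⁴
I_req = 7.107×10^5 mm⁴
Solid square: I = a⁴/12  ⇒  a = (12I)^(1/4) = (12×7.107×10^5)^(1/4) = 54.0 mm

a ≈ 54.0 mm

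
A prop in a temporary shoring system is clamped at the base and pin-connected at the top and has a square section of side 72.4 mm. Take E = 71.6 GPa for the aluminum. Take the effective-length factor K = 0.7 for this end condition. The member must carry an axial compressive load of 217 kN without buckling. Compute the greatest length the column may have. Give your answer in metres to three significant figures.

I = a⁴/12 = 72.4⁴/12 = 2.290×10^6 mm⁴
I = 2.290×10^-6 m⁴
At the buckling limit P_cr = P = 2.170×10^5 N
From P_cr = π²EI/(K·L)²:  L = (1/K)·√(π²EI/P_cr) = (1/0.7)·√(π²×7.16×10^10×2.290×10^-6/2.170×10^5)
L = 3.90 m

L_max ≈ 3.90 m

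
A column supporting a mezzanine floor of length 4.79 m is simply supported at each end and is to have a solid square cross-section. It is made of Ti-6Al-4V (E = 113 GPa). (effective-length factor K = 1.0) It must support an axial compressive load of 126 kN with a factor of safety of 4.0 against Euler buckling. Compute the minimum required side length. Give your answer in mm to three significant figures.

Required P_cr = n·P = 4.0 × 126 = 504.0 kN
L_e = K·L = 1 × 4.79 = 4.790 m
Required I = P_cr·L_e²/(π²E) = 5.040×10^5 × 4.790² / (π² × 1.13×10^11) = 1.037×10^-5 m⁴
I_req = 1.037×10^7 mm⁴
Solid square: I = a⁴/12  ⇒  a = (12I)^(1/4) = (12×1.037×10^7)^(1/4) = 106 mm

a ≈ 106 mm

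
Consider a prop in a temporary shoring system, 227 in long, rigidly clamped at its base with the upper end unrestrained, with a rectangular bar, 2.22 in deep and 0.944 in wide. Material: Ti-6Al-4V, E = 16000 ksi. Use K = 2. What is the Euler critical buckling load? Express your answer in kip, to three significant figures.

P_cr ≈ 0.119 kip

Buckling occurs about the weak axis: I_min = h·b³/12 with b = 0.944 in (the shorter side).
I_min = 2.22×0.944³/12 = 0.1556 in⁴
Effective length L_e = K·L = 2 × 227 = 454.0 in
P_cr = π²EI / L_e² = π² × 16000×10³ × 0.1556 / 454.0² = 119.2 lb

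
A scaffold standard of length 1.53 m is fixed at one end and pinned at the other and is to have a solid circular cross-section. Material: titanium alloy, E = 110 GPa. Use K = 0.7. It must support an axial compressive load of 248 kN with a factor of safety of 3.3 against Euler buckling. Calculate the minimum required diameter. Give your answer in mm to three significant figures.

Required P_cr = n·P = 3.3 × 248 = 818.4 kN
L_e = K·L = 0.7 × 1.53 = 1.071 m
Required I = P_cr·L_e²/(π²E) = 8.184×10^5 × 1.071² / (π² × 1.10×10^11) = 8.647×10^-7 m⁴
I_req = 8.647×10^5 mm⁴
Solid circle: I = πd⁴/64  ⇒  d = (64I/π)^(1/4) = (64×8.647×10^5/π)^(1/4) = 64.8 mm

d ≈ 64.8 mm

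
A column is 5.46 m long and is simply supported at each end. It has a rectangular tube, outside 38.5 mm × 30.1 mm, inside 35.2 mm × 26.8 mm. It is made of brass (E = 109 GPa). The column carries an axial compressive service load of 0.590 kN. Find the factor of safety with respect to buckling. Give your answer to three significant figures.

Weak-axis I_min = (h_o·b_o³ − h_i·b_i³)/12 with b_o = 30.1, b_i = 26.80 mm (shorter outer/inner sides).
I_min = (38.5×30.1³ − 35.20×26.80³)/12 = 3.103×10^4 mm⁴
I = 3.103×10^4 mm⁴ = 3.103×10^-8 m⁴
Effective length L_e = K·L = 1 × 5.46 = 5.460 m
P_cr = π²EI / L_e² = π² × 109×10⁹ × 3.103×10^-8 / 5.460² = 1.120×10^3 N
Factor of safety n = P_cr / P = 1.1198 / 0.590 = 1.90

n ≈ 1.90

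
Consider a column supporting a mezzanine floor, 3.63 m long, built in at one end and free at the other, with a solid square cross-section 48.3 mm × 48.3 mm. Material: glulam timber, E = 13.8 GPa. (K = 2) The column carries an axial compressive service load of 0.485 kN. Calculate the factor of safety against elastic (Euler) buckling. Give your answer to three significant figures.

I = a⁴/12 = 48.3⁴/12 = 4.535×10^5 mm⁴
I = 4.535×10^5 mm⁴ = 4.535×10^-7 m⁴
Effective length L_e = K·L = 2 × 3.63 = 7.260 m
P_cr = π²EI / L_e² = π² × 13.8×10⁹ × 4.535×10^-7 / 7.260² = 1.172×10^3 N
Factor of safety n = P_cr / P = 1.1720 / 0.485 = 2.42

n ≈ 2.42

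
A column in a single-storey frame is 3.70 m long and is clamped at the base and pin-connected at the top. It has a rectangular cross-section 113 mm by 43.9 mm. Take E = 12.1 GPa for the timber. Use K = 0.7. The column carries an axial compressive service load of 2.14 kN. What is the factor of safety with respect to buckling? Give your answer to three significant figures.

Buckling occurs about the weak axis: I_min = h·b³/12 with b = 43.9 mm (the shorter side).
I_min = 113×43.9³/12 = 7.967×10^5 mm⁴
I = 7.967×10^5 mm⁴ = 7.967×10^-7 m⁴
Effective length L_e = K·L = 0.7 × 3.70 = 2.590 m
P_cr = π²EI / L_e² = π² × 12.1×10⁹ × 7.967×10^-7 / 2.590² = 1.418×10^4 N
Factor of safety n = P_cr / P = 14.183 / 2.14 = 6.63

n ≈ 6.63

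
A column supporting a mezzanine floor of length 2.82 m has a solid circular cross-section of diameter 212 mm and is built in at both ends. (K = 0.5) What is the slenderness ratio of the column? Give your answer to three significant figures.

I = πd⁴/64 = π×212⁴/64 = 9.915×10^7 mm⁴
A = 3.530×10^4 mm²;  r_min = √(I/A) = √(9.915×10^7/3.530×10^4) = 53.00 mm
L_e = K·L = 0.5 × 2.82 m = 1.410 m = 1410.0 mm
λ = L_e / r_min = 1410.0 / 53.00 = 26.6

λ ≈ 26.6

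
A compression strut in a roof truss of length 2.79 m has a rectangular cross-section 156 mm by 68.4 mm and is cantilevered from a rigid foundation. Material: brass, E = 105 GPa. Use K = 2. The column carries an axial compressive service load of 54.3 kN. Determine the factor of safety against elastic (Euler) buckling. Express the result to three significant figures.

Buckling occurs about the weak axis: I_min = h·b³/12 with b = 68.4 mm (the shorter side).
I_min = 156×68.4³/12 = 4.160×10^6 mm⁴
I = 4.160×10^6 mm⁴ = 4.160×10^-6 m⁴
Effective length L_e = K·L = 2 × 2.79 = 5.580 m
P_cr = π²EI / L_e² = π² × 105×10⁹ × 4.160×10^-6 / 5.580² = 1.385×10^5 N
Factor of safety n = P_cr / P = 138.46 / 54.3 = 2.55

n ≈ 2.55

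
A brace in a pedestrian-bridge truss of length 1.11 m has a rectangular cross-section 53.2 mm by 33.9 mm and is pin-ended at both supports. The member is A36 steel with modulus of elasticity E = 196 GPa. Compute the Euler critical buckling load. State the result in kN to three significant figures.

P_cr ≈ 271 kN

Buckling occurs about the weak axis: I_min = h·b³/12 with b = 33.9 mm (the shorter side).
I_min = 53.2×33.9³/12 = 1.727×10^5 mm⁴
I = 1.727×10^5 mm⁴ = 1.727×10^-7 m⁴
Effective length L_e = K·L = 1 × 1.11 = 1.110 m
P_cr = π²EI / L_e² = π² × 196×10⁹ × 1.727×10^-7 / 1.110² = 2.712×10^5 N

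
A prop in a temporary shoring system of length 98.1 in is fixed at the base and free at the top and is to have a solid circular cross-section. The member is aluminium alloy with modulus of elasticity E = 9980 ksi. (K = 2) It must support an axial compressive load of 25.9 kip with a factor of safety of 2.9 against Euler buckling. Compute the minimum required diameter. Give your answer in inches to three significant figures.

Required P_cr = n·P = 2.9 × 25.9 = 75.11 kip
L_e = K·L = 2 × 98.1 = 196.2 in
Required I = P_cr·L_e²/(π²E) = 7.511×10^4 × 196.2² / (π² × 9.98×10^6) = 29.35 in⁴
Solid circle: I = πd⁴/64  ⇒  d = (64I/π)^(1/4) = (64×29.35/π)^(1/4) = 4.95 in

d ≈ 4.95 in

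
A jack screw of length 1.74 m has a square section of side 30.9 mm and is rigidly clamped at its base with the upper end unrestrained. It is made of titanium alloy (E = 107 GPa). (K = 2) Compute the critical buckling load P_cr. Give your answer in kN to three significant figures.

I = a⁴/12 = 30.9⁴/12 = 7.597×10^4 mm⁴
I = 7.597×10^4 mm⁴ = 7.597×10^-8 m⁴
Effective length L_e = K·L = 2 × 1.74 = 3.480 m
P_cr = π²EI / L_e² = π² × 107×10⁹ × 7.597×10^-8 / 3.480² = 6.625×10^3 N

P_cr ≈ 6.62 kN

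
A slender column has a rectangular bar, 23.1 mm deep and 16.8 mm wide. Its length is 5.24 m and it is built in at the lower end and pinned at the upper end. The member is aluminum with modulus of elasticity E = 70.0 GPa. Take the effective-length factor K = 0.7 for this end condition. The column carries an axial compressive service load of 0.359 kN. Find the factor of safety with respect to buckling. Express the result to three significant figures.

Buckling occurs about the weak axis: I_min = h·b³/12 with b = 16.8 mm (the shorter side).
I_min = 23.1×16.8³/12 = 9.128×10^3 mm⁴
I = 9.128×10^3 mm⁴ = 9.128×10^-9 m⁴
Effective length L_e = K·L = 0.7 × 5.24 = 3.668 m
P_cr = π²EI / L_e² = π² × 70.0×10⁹ × 9.128×10^-9 / 3.668² = 468.7 N
Factor of safety n = P_cr / P = 0.46870 / 0.359 = 1.31

n ≈ 1.31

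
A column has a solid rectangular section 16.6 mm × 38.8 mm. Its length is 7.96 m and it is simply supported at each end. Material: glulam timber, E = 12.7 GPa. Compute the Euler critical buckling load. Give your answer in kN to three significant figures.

P_cr ≈ 0.0293 kN

Buckling occurs about the weak axis: I_min = h·b³/12 with b = 16.6 mm (the shorter side).
I_min = 38.8×16.6³/12 = 1.479×10^4 mm⁴
I = 1.479×10^4 mm⁴ = 1.479×10^-8 m⁴
Effective length L_e = K·L = 1 × 7.96 = 7.960 m
P_cr = π²EI / L_e² = π² × 12.7×10⁹ × 1.479×10^-8 / 7.960² = 29.26 N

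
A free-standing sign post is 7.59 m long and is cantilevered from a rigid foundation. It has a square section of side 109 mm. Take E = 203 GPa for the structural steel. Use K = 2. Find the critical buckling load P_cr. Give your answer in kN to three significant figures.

P_cr ≈ 102 kN

I = a⁴/12 = 109⁴/12 = 1.176×10^7 mm⁴
I = 1.176×10^7 mm⁴ = 1.176×10^-5 m⁴
Effective length L_e = K·L = 2 × 7.59 = 15.18 m
P_cr = π²EI / L_e² = π² × 203×10⁹ × 1.176×10^-5 / 15.18² = 1.023×10^5 N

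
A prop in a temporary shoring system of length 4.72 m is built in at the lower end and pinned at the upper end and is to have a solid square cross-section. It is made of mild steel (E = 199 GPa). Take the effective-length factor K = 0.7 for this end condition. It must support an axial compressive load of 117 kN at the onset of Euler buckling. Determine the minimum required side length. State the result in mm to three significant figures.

a ≈ 52.9 mm

L_e = K·L = 0.7 × 4.72 = 3.304 m
Required I = P_cr·L_e²/(π²E) = 1.170×10^5 × 3.304² / (π² × 1.99×10^11) = 6.503×10^-7 m⁴
I_req = 6.503×10^5 mm⁴
Solid square: I = a⁴/12  ⇒  a = (12I)^(1/4) = (12×6.503×10^5)^(1/4) = 52.9 mm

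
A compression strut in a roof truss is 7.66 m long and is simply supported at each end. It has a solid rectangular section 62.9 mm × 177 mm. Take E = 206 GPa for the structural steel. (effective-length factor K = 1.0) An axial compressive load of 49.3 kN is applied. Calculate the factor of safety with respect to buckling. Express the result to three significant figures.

Buckling occurs about the weak axis: I_min = h·b³/12 with b = 62.9 mm (the shorter side).
I_min = 177×62.9³/12 = 3.671×10^6 mm⁴
I = 3.671×10^6 mm⁴ = 3.671×10^-6 m⁴
Effective length L_e = K·L = 1 × 7.66 = 7.660 m
P_cr = π²EI / L_e² = π² × 206×10⁹ × 3.671×10^-6 / 7.660² = 1.272×10^5 N
Factor of safety n = P_cr / P = 127.19 / 49.3 = 2.58

n ≈ 2.58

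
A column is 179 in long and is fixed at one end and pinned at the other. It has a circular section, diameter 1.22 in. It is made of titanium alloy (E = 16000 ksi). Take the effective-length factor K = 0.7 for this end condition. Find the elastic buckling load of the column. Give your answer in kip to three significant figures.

I = πd⁴/64 = π×1.22⁴/64 = 0.1087 in⁴
Effective length L_e = K·L = 0.7 × 179 = 125.3 in
P_cr = π²EI / L_e² = π² × 16000×10³ × 0.1087 / 125.3² = 1.094×10^3 lb

P_cr ≈ 1.09 kip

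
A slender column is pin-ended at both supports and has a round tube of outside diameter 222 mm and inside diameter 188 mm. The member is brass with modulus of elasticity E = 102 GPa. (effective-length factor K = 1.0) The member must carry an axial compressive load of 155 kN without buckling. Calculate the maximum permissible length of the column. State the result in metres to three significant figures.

d_o = 222 mm, d_i = 188 mm
I = π(d_o⁴ − d_i⁴)/64 = π(222⁴ − 188.0⁴)/64 = 5.791×10^7 mm⁴
I = 5.791×10^-5 m⁴
At the buckling limit P_cr = P = 1.550×10^5 N
From P_cr = π²EI/(K·L)²:  L = (1/K)·√(π²EI/P_cr) = (1/1)·√(π²×1.02×10^11×5.791×10^-5/1.550×10^5)
L = 19.4 m

L_max ≈ 19.4 m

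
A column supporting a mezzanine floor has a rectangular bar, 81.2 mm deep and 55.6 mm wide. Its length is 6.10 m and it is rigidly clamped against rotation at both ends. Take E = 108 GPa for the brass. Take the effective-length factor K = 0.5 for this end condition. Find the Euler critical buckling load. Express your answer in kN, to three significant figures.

Buckling occurs about the weak axis: I_min = h·b³/12 with b = 55.6 mm (the shorter side).
I_min = 81.2×55.6³/12 = 1.163×10^6 mm⁴
I = 1.163×10^6 mm⁴ = 1.163×10^-6 m⁴
Effective length L_e = K·L = 0.5 × 6.10 = 3.050 m
P_cr = π²EI / L_e² = π² × 108×10⁹ × 1.163×10^-6 / 3.050² = 1.333×10^5 N

P_cr ≈ 133 kN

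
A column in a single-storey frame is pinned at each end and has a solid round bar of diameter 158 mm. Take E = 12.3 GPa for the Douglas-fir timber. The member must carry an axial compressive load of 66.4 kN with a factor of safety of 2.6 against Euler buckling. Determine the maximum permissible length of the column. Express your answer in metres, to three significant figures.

I = πd⁴/64 = π×158⁴/64 = 3.059×10^7 mm⁴
I = 3.059×10^-5 m⁴
Required critical load P_cr = n·P = 2.6 × 66.4 = 172.6 kN = 1.726×10^5 N
From P_cr = π²EI/(K·L)²:  L = (1/K)·√(π²EI/P_cr) = (1/1)·√(π²×1.23×10^10×3.059×10^-5/1.726×10^5)
L = 4.64 m

L_max ≈ 4.64 m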